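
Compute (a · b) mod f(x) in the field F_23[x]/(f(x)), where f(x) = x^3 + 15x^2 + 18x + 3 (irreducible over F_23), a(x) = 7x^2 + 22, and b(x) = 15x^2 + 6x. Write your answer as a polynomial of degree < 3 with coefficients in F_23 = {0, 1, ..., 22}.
a · b ≡ 22x^2 + 18x + 22 (mod f(x))

Multiply in F_23[x]: a(x)·b(x) = (7x^2 + 22)·(15x^2 + 6x) = 13x^4 + 19x^3 + 8x^2 + 17x. This has degree ≥ 3, so divide by f(x) over F_23: 13x^4 + 19x^3 + 8x^2 + 17x = (13x + 8)·(x^3 + 15x^2 + 18x + 3) + (22x^2 + 18x + 22). Hence a·b ≡ 22x^2 + 18x + 22 (mod f). (F_23[x]/(f) is a field with 23^3 = 12167 elements since f is irreducible of degree 3.)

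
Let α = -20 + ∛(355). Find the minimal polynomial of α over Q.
m_α(x) = x^3 + 60x^2 + 1200x + 7645

Set β = α + 20 = ∛(355), so β^3 = 355. Then (α + 20)^3 - 355 = 0, i.e. α is a root of g(x) = (x + 20)^3 - 355 = x^3 + 60x^2 + 1200x + 7645. Since g(x) = h(x + 20) where h(x) = x^3 - 355, and h is irreducible over Q (because 355 is not a perfect cube, so h has no rational root, and a monic cubic with no rational root is irreducible), g is also irreducible (irreducibility is preserved under the substitution x → x + 20). Hence m_α(x) = x^3 + 60x^2 + 1200x + 7645.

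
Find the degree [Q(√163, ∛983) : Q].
[Q(√163, ∛983) : Q] = 6

Let L = Q(√163, ∛983). Since Q(√163) ⊂ L and [Q(√163):Q] = 2, the tower law gives 2 | [L:Q]. Likewise Q(∛983) ⊂ L with [Q(∛983):Q] = 3 (because 983 is not a perfect cube), so 3 | [L:Q]. As gcd(2,3) = 1, [L:Q] is divisible by 6. Conversely L is generated over Q by √163 and ∛983, so [L:Q] ≤ 2·3 = 6. Therefore [Q(√163, ∛983) : Q] = 6.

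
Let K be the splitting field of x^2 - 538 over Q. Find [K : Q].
[K : Q] = 2

f(x) = x^2 - 538 factors as (x - √538)(x + √538). The splitting field is K = Q(√538). Since 538 is squarefree and > 1, it is not a perfect square, so x^2 - 538 is irreducible over Q and [Q(√538) : Q] = 2. Hence [K : Q] = 2.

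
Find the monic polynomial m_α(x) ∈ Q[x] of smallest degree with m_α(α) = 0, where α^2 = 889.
m_α(x) = x^2 - 889

α satisfies α^2 - 889 = 0, so x^2 - 889 annihilates α. Since d = 889 is squarefree and ≠ 1, it is not a perfect square in Q, so x^2 - 889 has no rational root and is therefore irreducible over Q (a degree-2 polynomial over a field is irreducible iff it has no root). Hence m_α(x) = x^2 - 889.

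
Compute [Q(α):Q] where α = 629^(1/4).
[Q(α):Q] = 4

α is a root of x^4 - 629. By Eisenstein's criterion at the prime p = 17 (which divides the constant term 629 but p^2 = 289 does not, since 629 is squarefree), x^4 - 629 is irreducible over Q. Hence [Q(α):Q] = 4.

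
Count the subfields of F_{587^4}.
F_{587^4} has 3 subfields

The subfields of F_{p^n} are exactly the fields F_{p^d} for d | n (each is the fixed field of the unique index-d subgroup of Gal(F_{p^n}/F_p) ≅ Z/nZ). The divisors of n = 4 are {1, 2, 4}, giving 3 subfields: F_{587^1}, F_{587^2}, F_{587^4}.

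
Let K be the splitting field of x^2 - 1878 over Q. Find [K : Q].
[K : Q] = 2

f(x) = x^2 - 1878 factors as (x - √1878)(x + √1878). The splitting field is K = Q(√1878). Since 1878 is squarefree and > 1, it is not a perfect square, so x^2 - 1878 is irreducible over Q and [Q(√1878) : Q] = 2. Hence [K : Q] = 2.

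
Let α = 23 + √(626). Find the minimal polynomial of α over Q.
m_α(x) = x^2 - 46x - 97

From α - 23 = √(626), squaring gives (α - 23)^2 = 626, i.e. α^2 - 46α + 529 = 626, so α^2 - 46α - 97 = 0. The discriminant of x^2 - 46x - 97 is (-46)^2 - 4·(-97) = 2116 + 388 = 2504, and 4·(626) is not a perfect square in Q since 626 is squarefree and ≠ 1. Hence x^2 - 46x - 97 is irreducible over Q and is the minimal polynomial of α.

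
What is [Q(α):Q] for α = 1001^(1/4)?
[Q(α):Q] = 4

α is a root of x^4 - 1001. By Eisenstein's criterion at the prime p = 7 (which divides the constant term 1001 but p^2 = 49 does not, since 1001 is squarefree), x^4 - 1001 is irreducible over Q. Hence [Q(α):Q] = 4.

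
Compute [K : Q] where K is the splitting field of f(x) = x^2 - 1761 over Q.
[K : Q] = 2

f(x) = x^2 - 1761 factors as (x - √1761)(x + √1761). The splitting field is K = Q(√1761). Since 1761 is squarefree and > 1, it is not a perfect square, so x^2 - 1761 is irreducible over Q and [Q(√1761) : Q] = 2. Hence [K : Q] = 2.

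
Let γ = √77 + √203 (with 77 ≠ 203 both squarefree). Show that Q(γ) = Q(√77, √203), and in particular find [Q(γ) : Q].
[Q(γ) : Q] = 4 (equivalently, Q(γ) = Q(√77, √203))

Obviously Q(γ) ⊆ Q(√77, √203), and [Q(√77, √203):Q] = 4 (since 77, 203 are distinct squarefree integers > 1 with 15631 not a perfect square). To show equality we compute the minimal polynomial of γ. From γ = √77 + √203: γ^2 = 77 + 2√(15631) + 203 = 280 + 2√(15631), so γ^2 - 280 = 2√(15631); squaring, (γ^2 - 280)^2 = 4·15631, i.e. γ^4 - 560γ^2 + 78400 - 62524 = 0, i.e. γ^4 - 560γ^2 + 15876 = 0. So γ is a root of x^4 - 560x^2 + 15876. This polynomial is irreducible over Q: it has no rational root (each ±√77 ± √203 is irrational), and any factorization into two quadratics over Q would force √(15631) ∈ Q (pairing opposite roots) or √77, √203 ∈ Q (other pairings), all impossible. Hence [Q(γ):Q] = 4 = [Q(√77, √203):Q], so Q(γ) = Q(√77, √203).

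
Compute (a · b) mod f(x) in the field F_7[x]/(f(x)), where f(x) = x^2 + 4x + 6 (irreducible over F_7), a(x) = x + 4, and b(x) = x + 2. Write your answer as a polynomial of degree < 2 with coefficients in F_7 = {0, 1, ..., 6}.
a · b ≡ 2x + 2 (mod f(x))

Multiply in F_7[x]: a(x)·b(x) = (x + 4)·(x + 2) = x^2 + 6x + 1. This has degree ≥ 2, so divide by f(x) over F_7: x^2 + 6x + 1 = (1)·(x^2 + 4x + 6) + (2x + 2). Hence a·b ≡ 2x + 2 (mod f). (F_7[x]/(f) is a field with 7^2 = 49 elements since f is irreducible of degree 2.)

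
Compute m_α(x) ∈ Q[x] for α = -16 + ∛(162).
m_α(x) = x^3 + 48x^2 + 768x + 3934

Set β = α + 16 = ∛(162), so β^3 = 162. Then (α + 16)^3 - 162 = 0, i.e. α is a root of g(x) = (x + 16)^3 - 162 = x^3 + 48x^2 + 768x + 3934. Since g(x) = h(x + 16) where h(x) = x^3 - 162, and h is irreducible over Q (because 162 is not a perfect cube, so h has no rational root, and a monic cubic with no rational root is irreducible), g is also irreducible (irreducibility is preserved under the substitution x → x + 16). Hence m_α(x) = x^3 + 48x^2 + 768x + 3934.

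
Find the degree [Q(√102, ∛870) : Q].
[Q(√102, ∛870) : Q] = 6

Let L = Q(√102, ∛870). Since Q(√102) ⊂ L and [Q(√102):Q] = 2, the tower law gives 2 | [L:Q]. Likewise Q(∛870) ⊂ L with [Q(∛870):Q] = 3 (because 870 is not a perfect cube), so 3 | [L:Q]. As gcd(2,3) = 1, [L:Q] is divisible by 6. Conversely L is generated over Q by √102 and ∛870, so [L:Q] ≤ 2·3 = 6. Therefore [Q(√102, ∛870) : Q] = 6.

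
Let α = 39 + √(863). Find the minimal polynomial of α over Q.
m_α(x) = x^2 - 78x + 658

From α - 39 = √(863), squaring gives (α - 39)^2 = 863, i.e. α^2 - 78α + 1521 = 863, so α^2 - 78α + 658 = 0. The discriminant of x^2 - 78x + 658 is (-78)^2 - 4·(658) = 6084 - 2632 = 3452, and 4·(863) is not a perfect square in Q since 863 is squarefree and ≠ 1. Hence x^2 - 78x + 658 is irreducible over Q and is the minimal polynomial of α.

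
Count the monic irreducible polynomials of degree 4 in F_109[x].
There are 35286570 monic irreducible polynomials of degree 4 over F_109

Each element of F_{109^4} that lies in no proper subfield is a root of exactly one monic irreducible of degree 4 over F_109, and each such polynomial has 4 distinct roots in F_{109^4}. By Möbius inversion the count is N_109(4) = (1/4) Σ_{d|4} μ(4/d) · 109^d = (1/4)(μ(4)·109^1 + μ(2)·109^2 + μ(1)·109^4) = 141146280/4 = 35286570.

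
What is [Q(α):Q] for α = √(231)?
[Q(α):Q] = 2

[Q(α):Q] equals the degree of the minimal polynomial of α. Here α^2 = 231 and x^2 - 231 is irreducible (d = 231 is squarefree, ≠ 1, hence not a square), so deg(m_α) = 2. Thus [Q(α):Q] = 2.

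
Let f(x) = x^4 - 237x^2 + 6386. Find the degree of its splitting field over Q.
[K : Q] = 4

Solving the quadratic in x^2: x^2 = (237 ± √(237^2 - 4·6386))/2 = (237 ± √30625)/2 = (237 ± 175)/2, giving x^2 = 206 or x^2 = 31. So f(x) = (x^2 - 206)(x^2 - 31) and the roots of f are ±√206, ±√31. Hence the splitting field is K = Q(√206, √31). Since 206 and 31 are distinct squarefree integers > 1, their product 6386 is not a perfect square, so √31 ∉ Q(√206). By the tower law [K:Q] = [Q(√206,√31):Q(√206)] · [Q(√206):Q] = 2 · 2 = 4.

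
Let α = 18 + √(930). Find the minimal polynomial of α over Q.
m_α(x) = x^2 - 36x - 606

From α - 18 = √(930), squaring gives (α - 18)^2 = 930, i.e. α^2 - 36α + 324 = 930, so α^2 - 36α - 606 = 0. The discriminant of x^2 - 36x - 606 is (-36)^2 - 4·(-606) = 1296 + 2424 = 3720, and 4·(930) is not a perfect square in Q since 930 is squarefree and ≠ 1. Hence x^2 - 36x - 606 is irreducible over Q and is the minimal polynomial of α.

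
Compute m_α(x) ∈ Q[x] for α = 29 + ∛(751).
m_α(x) = x^3 - 87x^2 + 2523x - 25140

Set β = α - 29 = ∛(751), so β^3 = 751. Then (α - 29)^3 - 751 = 0, i.e. α is a root of g(x) = (x - 29)^3 - 751 = x^3 - 87x^2 + 2523x - 25140. Since g(x) = h(x - 29) where h(x) = x^3 - 751, and h is irreducible over Q (because 751 is not a perfect cube, so h has no rational root, and a monic cubic with no rational root is irreducible), g is also irreducible (irreducibility is preserved under the substitution x → x - 29). Hence m_α(x) = x^3 - 87x^2 + 2523x - 25140.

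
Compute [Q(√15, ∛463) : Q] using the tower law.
[Q(√15, ∛463) : Q] = 6

Let L = Q(√15, ∛463). Since Q(√15) ⊂ L and [Q(√15):Q] = 2, the tower law gives 2 | [L:Q]. Likewise Q(∛463) ⊂ L with [Q(∛463):Q] = 3 (because 463 is not a perfect cube), so 3 | [L:Q]. As gcd(2,3) = 1, [L:Q] is divisible by 6. Conversely L is generated over Q by √15 and ∛463, so [L:Q] ≤ 2·3 = 6. Therefore [Q(√15, ∛463) : Q] = 6.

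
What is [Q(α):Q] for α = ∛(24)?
[Q(α):Q] = 3

The minimal polynomial of α is x^3 - 24, irreducible over Q since 24 is not a perfect cube (so x^3 - 24 has no rational root). Hence [Q(α):Q] = deg(m_α) = 3.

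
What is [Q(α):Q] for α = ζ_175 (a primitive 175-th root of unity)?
[Q(α):Q] = 120

The minimal polynomial of ζ_175 over Q is the 175-th cyclotomic polynomial Φ_175(x), which is irreducible over Q and has degree φ(175) = 120. Hence [Q(α):Q] = φ(175) = 120.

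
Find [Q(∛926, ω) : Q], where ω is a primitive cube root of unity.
[Q(∛926, ω) : Q] = 6

[Q(∛926):Q] = 3 (min poly x^3 - 926, irreducible since 926 is not a perfect cube). [Q(ω):Q] = 2 (min poly x^2 + x + 1). Since Q(∛926) ⊂ R and ω ∉ R, we have ω ∉ Q(∛926), so x^2 + x + 1 remains irreducible over Q(∛926) and [Q(∛926, ω) : Q(∛926)] = 2. By the tower law, [Q(∛926, ω) : Q] = 3 · 2 = 6. (In fact Q(∛926, ω) is the splitting field of x^3 - 926 over Q.)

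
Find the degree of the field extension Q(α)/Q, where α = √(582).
[Q(α):Q] = 2

[Q(α):Q] equals the degree of the minimal polynomial of α. Here α^2 = 582 and x^2 - 582 is irreducible (d = 582 is squarefree, ≠ 1, hence not a square), so deg(m_α) = 2. Thus [Q(α):Q] = 2.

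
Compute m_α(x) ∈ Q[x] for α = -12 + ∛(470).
m_α(x) = x^3 + 36x^2 + 432x + 1258

Set β = α + 12 = ∛(470), so β^3 = 470. Then (α + 12)^3 - 470 = 0, i.e. α is a root of g(x) = (x + 12)^3 - 470 = x^3 + 36x^2 + 432x + 1258. Since g(x) = h(x + 12) where h(x) = x^3 - 470, and h is irreducible over Q (because 470 is not a perfect cube, so h has no rational root, and a monic cubic with no rational root is irreducible), g is also irreducible (irreducibility is preserved under the substitution x → x + 12). Hence m_α(x) = x^3 + 36x^2 + 432x + 1258.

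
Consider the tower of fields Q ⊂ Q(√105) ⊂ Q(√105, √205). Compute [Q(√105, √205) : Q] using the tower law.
[Q(√105, √205) : Q] = 4

[Q(√105):Q] = 2 (min poly x^2 - 105, irreducible since 105 is squarefree > 1). For the top step, suppose √205 ∈ Q(√105), say √205 = c + d√105 with c, d ∈ Q. Squaring: 205 = c^2 + 105d^2 + 2cd√105. Since √105 ∉ Q this forces 2cd = 0. If d = 0 then √205 = c ∈ Q, contradicting 205 squarefree > 1. If c = 0 then 205 = 105d^2, so 105·205 = (105d)^2 is a perfect square in Q — but 105·205 = 21525 is not a perfect square (since 105 and 205 are distinct squarefree integers). Contradiction. Hence √205 ∉ Q(√105), so x^2 - 205 stays irreducible over Q(√105) and [Q(√105, √205) : Q(√105)] = 2. By the tower law, [Q(√105, √205) : Q] = 2 · 2 = 4.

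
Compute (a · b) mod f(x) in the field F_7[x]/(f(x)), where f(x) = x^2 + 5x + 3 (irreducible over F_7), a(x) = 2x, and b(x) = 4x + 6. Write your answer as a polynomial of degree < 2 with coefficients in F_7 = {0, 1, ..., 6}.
a · b ≡ 4 (mod f(x))

Multiply in F_7[x]: a(x)·b(x) = (2x)·(4x + 6) = x^2 + 5x. This has degree ≥ 2, so divide by f(x) over F_7: x^2 + 5x = (1)·(x^2 + 5x + 3) + (4). Hence a·b ≡ 4 (mod f). (F_7[x]/(f) is a field with 7^2 = 49 elements since f is irreducible of degree 2.)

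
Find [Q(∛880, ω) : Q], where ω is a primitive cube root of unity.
[Q(∛880, ω) : Q] = 6

[Q(∛880):Q] = 3 (min poly x^3 - 880, irreducible since 880 is not a perfect cube). [Q(ω):Q] = 2 (min poly x^2 + x + 1). Since Q(∛880) ⊂ R and ω ∉ R, we have ω ∉ Q(∛880), so x^2 + x + 1 remains irreducible over Q(∛880) and [Q(∛880, ω) : Q(∛880)] = 2. By the tower law, [Q(∛880, ω) : Q] = 3 · 2 = 6. (In fact Q(∛880, ω) is the splitting field of x^3 - 880 over Q.)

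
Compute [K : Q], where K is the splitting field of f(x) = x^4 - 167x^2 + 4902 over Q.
[K : Q] = 4

Solving the quadratic in x^2: x^2 = (167 ± √(167^2 - 4·4902))/2 = (167 ± √8281)/2 = (167 ± 91)/2, giving x^2 = 38 or x^2 = 129. So f(x) = (x^2 - 38)(x^2 - 129) and the roots of f are ±√38, ±√129. Hence the splitting field is K = Q(√38, √129). Since 38 and 129 are distinct squarefree integers > 1, their product 4902 is not a perfect square, so √129 ∉ Q(√38). By the tower law [K:Q] = [Q(√38,√129):Q(√38)] · [Q(√38):Q] = 2 · 2 = 4.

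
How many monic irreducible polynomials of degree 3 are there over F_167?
There are 1552432 monic irreducible polynomials of degree 3 over F_167

Each element of F_{167^3} that lies in no proper subfield is a root of exactly one monic irreducible of degree 3 over F_167, and each such polynomial has 3 distinct roots in F_{167^3}. By Möbius inversion the count is N_167(3) = (1/3) Σ_{d|3} μ(3/d) · 167^d = (1/3)(μ(3)·167^1 + μ(1)·167^3) = 4657296/3 = 1552432.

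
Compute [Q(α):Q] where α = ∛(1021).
[Q(α):Q] = 3

The minimal polynomial of α is x^3 - 1021, irreducible over Q since 1021 is not a perfect cube (so x^3 - 1021 has no rational root). Hence [Q(α):Q] = deg(m_α) = 3.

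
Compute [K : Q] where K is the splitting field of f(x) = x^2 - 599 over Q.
[K : Q] = 2

f(x) = x^2 - 599 factors as (x - √599)(x + √599). The splitting field is K = Q(√599). Since 599 is squarefree and > 1, it is not a perfect square, so x^2 - 599 is irreducible over Q and [Q(√599) : Q] = 2. Hence [K : Q] = 2.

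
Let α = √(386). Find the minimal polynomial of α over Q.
m_α(x) = x^2 - 386

α satisfies α^2 - 386 = 0, so x^2 - 386 annihilates α. Since d = 386 is squarefree and ≠ 1, it is not a perfect square in Q, so x^2 - 386 has no rational root and is therefore irreducible over Q (a degree-2 polynomial over a field is irreducible iff it has no root). Hence m_α(x) = x^2 - 386.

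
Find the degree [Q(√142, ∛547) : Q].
[Q(√142, ∛547) : Q] = 6

Let L = Q(√142, ∛547). Since Q(√142) ⊂ L and [Q(√142):Q] = 2, the tower law gives 2 | [L:Q]. Likewise Q(∛547) ⊂ L with [Q(∛547):Q] = 3 (because 547 is not a perfect cube), so 3 | [L:Q]. As gcd(2,3) = 1, [L:Q] is divisible by 6. Conversely L is generated over Q by √142 and ∛547, so [L:Q] ≤ 2·3 = 6. Therefore [Q(√142, ∛547) : Q] = 6.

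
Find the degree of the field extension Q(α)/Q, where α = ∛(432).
[Q(α):Q] = 3

The minimal polynomial of α is x^3 - 432, irreducible over Q since 432 is not a perfect cube (so x^3 - 432 has no rational root). Hence [Q(α):Q] = deg(m_α) = 3.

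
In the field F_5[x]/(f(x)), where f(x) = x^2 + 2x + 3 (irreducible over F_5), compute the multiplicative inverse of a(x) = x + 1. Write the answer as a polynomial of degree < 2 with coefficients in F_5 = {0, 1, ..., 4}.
a(x)^(-1) ≡ 2x + 2 (mod f(x))

Since f is irreducible over F_5, F_5[x]/(f) is a field and a(x) ≠ 0 has an inverse. Apply the extended Euclidean algorithm to f(x) and a(x) in F_5[x]: f(x) = (x + 1)·a(x) + (2). The last nonzero remainder is the constant 2 = gcd(f, a) in F_5. Back-substituting through the division chain expresses 2 = s(x)·a(x) + t(x)·f(x) with s(x) ≡ 4x + 4 (mod f), so (4x + 4)·a(x) ≡ 2 (mod f). Multiplying by 2^(-1) ≡ 3 in F_5 gives a(x)^(-1) ≡ 3·(4x + 4) ≡ 2x + 2 (mod f). Check: (x + 1)·(2x + 2) = 2x^2 + 4x + 2 ≡ 1 (mod x^2 + 2x + 3).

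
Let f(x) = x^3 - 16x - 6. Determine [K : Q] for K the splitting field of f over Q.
[K : Q] = 6

By the rational root test, any rational root of the monic integer polynomial f(x) = x^3 - 16x - 6 must be an integer dividing the constant term -6, i.e. one of ±{1, 2, 3, 6}. Evaluating: f(1) = -21, f(-1) = 9, f(2) = -30, f(-2) = 18, f(3) = -27, f(-3) = 15, f(6) = 114, f(-6) = -126; none is 0, so f has no rational root and is therefore irreducible over Q (a cubic with no linear factor over a field is irreducible). For an irreducible cubic, the Galois group is A_3 or S_3 according as the discriminant disc(f) = -4a^3 - 27b^2 = -4·(-16)^3 - 27·(-6)^2 = 15412 is or is not a square in Q. Here disc(f) = 15412 is not a perfect square in Q, so the Galois group of f over Q is not contained in A_3 and must be all of S_3. The splitting field has degree |S_3| = 6 over Q, so [K : Q] = 6.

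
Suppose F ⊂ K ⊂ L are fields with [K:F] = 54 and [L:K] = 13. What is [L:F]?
[L:F] = 702

The tower law says that for any tower of field extensions F ⊂ K ⊂ L with finite degrees, [L:F] = [L:K] · [K:F]. Here this gives [L:F] = 13 · 54 = 702.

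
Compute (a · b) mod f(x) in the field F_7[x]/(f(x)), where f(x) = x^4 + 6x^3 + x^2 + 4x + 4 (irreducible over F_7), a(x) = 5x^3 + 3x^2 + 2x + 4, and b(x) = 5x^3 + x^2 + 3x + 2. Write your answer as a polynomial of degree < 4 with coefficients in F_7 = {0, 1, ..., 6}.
a · b ≡ 3x^2 + x + 5 (mod f(x))

Multiply in F_7[x]: a(x)·b(x) = (5x^3 + 3x^2 + 2x + 4)·(5x^3 + x^2 + 3x + 2) = 4x^6 + 6x^5 + 6x^3 + 2x^2 + 2x + 1. This has degree ≥ 4, so divide by f(x) over F_7: 4x^6 + 6x^5 + 6x^3 + 2x^2 + 2x + 1 = (4x^2 + 3x + 6)·(x^4 + 6x^3 + x^2 + 4x + 4) + (3x^2 + x + 5). Hence a·b ≡ 3x^2 + x + 5 (mod f). (F_7[x]/(f) is a field with 7^4 = 2401 elements since f is irreducible of degree 4.)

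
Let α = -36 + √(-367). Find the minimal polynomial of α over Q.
m_α(x) = x^2 + 72x + 1663

From α + 36 = √(-367), squaring gives (α + 36)^2 = -367, i.e. α^2 + 72α + 1296 = -367, so α^2 + 72α + 1663 = 0. The discriminant of x^2 + 72x + 1663 is (72)^2 - 4·(1663) = 5184 - 6652 = -1468, and 4·(-367) is not a perfect square in Q since -367 is squarefree and ≠ 1. Hence x^2 + 72x + 1663 is irreducible over Q and is the minimal polynomial of α.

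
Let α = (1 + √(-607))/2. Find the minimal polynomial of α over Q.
m_α(x) = x^2 - x + 152

From 2α - 1 = √(-607), squaring gives (2α - 1)^2 = -607, i.e. 4α^2 - 4α + 1 = -607, so α^2 - α + (1 + 607)/4 = 0. Since -607 ≡ 1 (mod 4), (1 + 607)/4 = 152 ∈ Z. The polynomial x^2 - x + 152 has discriminant 1 - 4·(152) = -607, which is not a perfect square in Q (d = -607 is squarefree and ≠ 1), so x^2 - x + 152 is irreducible over Q. It is the minimal polynomial of α.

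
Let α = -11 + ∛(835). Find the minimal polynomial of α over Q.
m_α(x) = x^3 + 33x^2 + 363x + 496

Set β = α + 11 = ∛(835), so β^3 = 835. Then (α + 11)^3 - 835 = 0, i.e. α is a root of g(x) = (x + 11)^3 - 835 = x^3 + 33x^2 + 363x + 496. Since g(x) = h(x + 11) where h(x) = x^3 - 835, and h is irreducible over Q (because 835 is not a perfect cube, so h has no rational root, and a monic cubic with no rational root is irreducible), g is also irreducible (irreducibility is preserved under the substitution x → x + 11). Hence m_α(x) = x^3 + 33x^2 + 363x + 496.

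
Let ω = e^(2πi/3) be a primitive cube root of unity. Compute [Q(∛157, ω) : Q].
[Q(∛157, ω) : Q] = 6

[Q(∛157):Q] = 3 (min poly x^3 - 157, irreducible since 157 is not a perfect cube). [Q(ω):Q] = 2 (min poly x^2 + x + 1). Since Q(∛157) ⊂ R and ω ∉ R, we have ω ∉ Q(∛157), so x^2 + x + 1 remains irreducible over Q(∛157) and [Q(∛157, ω) : Q(∛157)] = 2. By the tower law, [Q(∛157, ω) : Q] = 3 · 2 = 6. (In fact Q(∛157, ω) is the splitting field of x^3 - 157 over Q.)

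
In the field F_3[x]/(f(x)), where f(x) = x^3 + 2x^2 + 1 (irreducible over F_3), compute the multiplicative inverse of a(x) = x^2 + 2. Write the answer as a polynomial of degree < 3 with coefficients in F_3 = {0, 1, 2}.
a(x)^(-1) ≡ 2x^2 + x + 2 (mod f(x))

Since f is irreducible over F_3, F_3[x]/(f) is a field and a(x) ≠ 0 has an inverse. Apply the extended Euclidean algorithm to f(x) and a(x) in F_3[x]: f(x) = (x + 2)·a(x) + (x);  a(x) = (x)·(x) + (2). The last nonzero remainder is the constant 2 = gcd(f, a) in F_3. Back-substituting through the division chain expresses 2 = s(x)·a(x) + t(x)·f(x) with s(x) ≡ x^2 + 2x + 1 (mod f), so (x^2 + 2x + 1)·a(x) ≡ 2 (mod f). Multiplying by 2^(-1) ≡ 2 in F_3 gives a(x)^(-1) ≡ 2·(x^2 + 2x + 1) ≡ 2x^2 + x + 2 (mod f). Check: (x^2 + 2)·(2x^2 + x + 2) = 2x^4 + x^3 + 2x + 1 ≡ 1 (mod x^3 + 2x^2 + 1).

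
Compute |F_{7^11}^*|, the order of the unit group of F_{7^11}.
|F_{7^11}^*| = 1977326742

F_{7^11} has 7^11 = 1977326743 elements; its multiplicative group consists of all nonzero elements, so |F_{7^11}^*| = 1977326743 - 1 = 1977326742. (It is cyclic since any finite subgroup of the multiplicative group of a field is cyclic.)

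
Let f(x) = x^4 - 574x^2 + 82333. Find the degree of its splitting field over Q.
[K : Q] = 4

Solving the quadratic in x^2: x^2 = (574 ± √(574^2 - 4·82333))/2 = (574 ± √144)/2 = (574 ± 12)/2, giving x^2 = 281 or x^2 = 293. So f(x) = (x^2 - 281)(x^2 - 293) and the roots of f are ±√281, ±√293. Hence the splitting field is K = Q(√281, √293). Since 281 and 293 are distinct squarefree integers > 1, their product 82333 is not a perfect square, so √293 ∉ Q(√281). By the tower law [K:Q] = [Q(√281,√293):Q(√281)] · [Q(√281):Q] = 2 · 2 = 4.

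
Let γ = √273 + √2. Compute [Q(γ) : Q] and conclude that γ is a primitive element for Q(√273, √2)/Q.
[Q(γ) : Q] = 4 (equivalently, Q(γ) = Q(√273, √2))

Obviously Q(γ) ⊆ Q(√273, √2), and [Q(√273, √2):Q] = 4 (since 273, 2 are distinct squarefree integers > 1 with 546 not a perfect square). To show equality we compute the minimal polynomial of γ. From γ = √273 + √2: γ^2 = 273 + 2√(546) + 2 = 275 + 2√(546), so γ^2 - 275 = 2√(546); squaring, (γ^2 - 275)^2 = 4·546, i.e. γ^4 - 550γ^2 + 75625 - 2184 = 0, i.e. γ^4 - 550γ^2 + 73441 = 0. So γ is a root of x^4 - 550x^2 + 73441. This polynomial is irreducible over Q: it has no rational root (each ±√273 ± √2 is irrational), and any factorization into two quadratics over Q would force √(546) ∈ Q (pairing opposite roots) or √273, √2 ∈ Q (other pairings), all impossible. Hence [Q(γ):Q] = 4 = [Q(√273, √2):Q], so Q(γ) = Q(√273, √2).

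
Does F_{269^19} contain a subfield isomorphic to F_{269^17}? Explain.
No: F_{269^17} is not a subfield of F_{269^19}

F_{p^m} embeds in F_{p^n} iff m | n. Here 17 ∤ 19 (since 19 = 1·17 + 2 with remainder 2 ≠ 0), so F_{269^17} is not a subfield of F_{269^19}. Equivalently: if it were, the tower law would give 17 = [F_{269^17}:F_269] dividing [F_{269^19}:F_269] = 19, contradiction.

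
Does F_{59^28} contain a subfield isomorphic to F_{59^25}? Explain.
No: F_{59^25} is not a subfield of F_{59^28}

F_{p^m} embeds in F_{p^n} iff m | n. Here 25 ∤ 28 (since 28 = 1·25 + 3 with remainder 3 ≠ 0), so F_{59^25} is not a subfield of F_{59^28}. Equivalently: if it were, the tower law would give 25 = [F_{59^25}:F_59] dividing [F_{59^28}:F_59] = 28, contradiction.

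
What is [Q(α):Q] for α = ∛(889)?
[Q(α):Q] = 3

The minimal polynomial of α is x^3 - 889, irreducible over Q since 889 is not a perfect cube (so x^3 - 889 has no rational root). Hence [Q(α):Q] = deg(m_α) = 3.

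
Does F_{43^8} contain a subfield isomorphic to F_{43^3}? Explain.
No: F_{43^3} is not a subfield of F_{43^8}

F_{p^m} embeds in F_{p^n} iff m | n. Here 3 ∤ 8 (since 8 = 2·3 + 2 with remainder 2 ≠ 0), so F_{43^3} is not a subfield of F_{43^8}. Equivalently: if it were, the tower law would give 3 = [F_{43^3}:F_43] dividing [F_{43^8}:F_43] = 8, contradiction.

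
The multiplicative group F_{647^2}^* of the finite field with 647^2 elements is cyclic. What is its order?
|F_{647^2}^*| = 418608

F_{647^2} has 647^2 = 418609 elements; its multiplicative group consists of all nonzero elements, so |F_{647^2}^*| = 418609 - 1 = 418608. (It is cyclic since any finite subgroup of the multiplicative group of a field is cyclic.)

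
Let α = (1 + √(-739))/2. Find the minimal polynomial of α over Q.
m_α(x) = x^2 - x + 185

From 2α - 1 = √(-739), squaring gives (2α - 1)^2 = -739, i.e. 4α^2 - 4α + 1 = -739, so α^2 - α + (1 + 739)/4 = 0. Since -739 ≡ 1 (mod 4), (1 + 739)/4 = 185 ∈ Z. The polynomial x^2 - x + 185 has discriminant 1 - 4·(185) = -739, which is not a perfect square in Q (d = -739 is squarefree and ≠ 1), so x^2 - x + 185 is irreducible over Q. It is the minimal polynomial of α.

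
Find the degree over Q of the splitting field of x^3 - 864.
[K : Q] = 6

The roots of x^3 - 864 are ∛864, ω∛864, ω^2∛864 where ω = e^(2πi/3) is a primitive cube root of unity, so K = Q(∛864, ω). Now [Q(∛864):Q] = 3 (since 864 is not a perfect cube, x^3 - 864 is irreducible) and [Q(ω):Q] = 2. Both 2 and 3 divide [K:Q], and [K:Q] ≤ 3·2 = 6, so [K:Q] = 6. (Equivalently: Q(∛864) ⊂ R but ω ∉ R, so [K : Q(∛864)] = 2.)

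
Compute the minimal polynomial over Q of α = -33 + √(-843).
m_α(x) = x^2 + 66x + 1932

From α + 33 = √(-843), squaring gives (α + 33)^2 = -843, i.e. α^2 + 66α + 1089 = -843, so α^2 + 66α + 1932 = 0. The discriminant of x^2 + 66x + 1932 is (66)^2 - 4·(1932) = 4356 - 7728 = -3372, and 4·(-843) is not a perfect square in Q since -843 is squarefree and ≠ 1. Hence x^2 + 66x + 1932 is irreducible over Q and is the minimal polynomial of α.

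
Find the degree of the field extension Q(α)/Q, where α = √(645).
[Q(α):Q] = 2

[Q(α):Q] equals the degree of the minimal polynomial of α. Here α^2 = 645 and x^2 - 645 is irreducible (d = 645 is squarefree, ≠ 1, hence not a square), so deg(m_α) = 2. Thus [Q(α):Q] = 2.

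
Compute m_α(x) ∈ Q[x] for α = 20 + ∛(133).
m_α(x) = x^3 - 60x^2 + 1200x - 8133

Set β = α - 20 = ∛(133), so β^3 = 133. Then (α - 20)^3 - 133 = 0, i.e. α is a root of g(x) = (x - 20)^3 - 133 = x^3 - 60x^2 + 1200x - 8133. Since g(x) = h(x - 20) where h(x) = x^3 - 133, and h is irreducible over Q (because 133 is not a perfect cube, so h has no rational root, and a monic cubic with no rational root is irreducible), g is also irreducible (irreducibility is preserved under the substitution x → x - 20). Hence m_α(x) = x^3 - 60x^2 + 1200x - 8133.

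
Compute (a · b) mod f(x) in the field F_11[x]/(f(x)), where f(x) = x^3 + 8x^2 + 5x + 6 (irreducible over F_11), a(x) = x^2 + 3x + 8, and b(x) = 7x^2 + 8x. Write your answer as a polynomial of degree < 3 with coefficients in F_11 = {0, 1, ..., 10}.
a · b ≡ 8x^2 + 3x + 8 (mod f(x))

Multiply in F_11[x]: a(x)·b(x) = (x^2 + 3x + 8)·(7x^2 + 8x) = 7x^4 + 7x^3 + 3x^2 + 9x. This has degree ≥ 3, so divide by f(x) over F_11: 7x^4 + 7x^3 + 3x^2 + 9x = (7x + 6)·(x^3 + 8x^2 + 5x + 6) + (8x^2 + 3x + 8). Hence a·b ≡ 8x^2 + 3x + 8 (mod f). (F_11[x]/(f) is a field with 11^3 = 1331 elements since f is irreducible of degree 3.)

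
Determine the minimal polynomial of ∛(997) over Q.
m_α(x) = x^3 - 997

α satisfies α^3 = 997, so x^3 - 997 annihilates α. By the rational root test, a rational root p/q (in lowest terms) of x^3 - 997 would satisfy p^3 = 997 q^3, forcing q = 1 and p^3 = 997; but 997 is not a perfect cube, contradiction. A monic cubic over Q with no rational root is irreducible (any nontrivial factorization would include a linear factor). Hence x^3 - 997 is the minimal polynomial of α, and in particular [Q(α):Q] = 3.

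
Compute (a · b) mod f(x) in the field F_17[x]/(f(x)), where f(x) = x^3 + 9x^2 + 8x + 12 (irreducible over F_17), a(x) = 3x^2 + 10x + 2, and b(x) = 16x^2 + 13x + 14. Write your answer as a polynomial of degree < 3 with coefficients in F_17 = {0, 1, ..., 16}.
a · b ≡ 13x^2 + 9x + 2 (mod f(x))

Multiply in F_17[x]: a(x)·b(x) = (3x^2 + 10x + 2)·(16x^2 + 13x + 14) = 14x^4 + 12x^3 + 13x + 11. This has degree ≥ 3, so divide by f(x) over F_17: 14x^4 + 12x^3 + 13x + 11 = (14x + 5)·(x^3 + 9x^2 + 8x + 12) + (13x^2 + 9x + 2). Hence a·b ≡ 13x^2 + 9x + 2 (mod f). (F_17[x]/(f) is a field with 17^3 = 4913 elements since f is irreducible of degree 3.)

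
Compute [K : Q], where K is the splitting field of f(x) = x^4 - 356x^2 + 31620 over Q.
[K : Q] = 4

Solving the quadratic in x^2: x^2 = (356 ± √(356^2 - 4·31620))/2 = (356 ± √256)/2 = (356 ± 16)/2, giving x^2 = 186 or x^2 = 170. So f(x) = (x^2 - 186)(x^2 - 170) and the roots of f are ±√186, ±√170. Hence the splitting field is K = Q(√186, √170). Since 186 and 170 are distinct squarefree integers > 1, their product 31620 is not a perfect square, so √170 ∉ Q(√186). By the tower law [K:Q] = [Q(√186,√170):Q(√186)] · [Q(√186):Q] = 2 · 2 = 4.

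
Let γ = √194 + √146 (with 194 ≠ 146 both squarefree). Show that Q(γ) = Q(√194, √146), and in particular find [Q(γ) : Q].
[Q(γ) : Q] = 4 (equivalently, Q(γ) = Q(√194, √146))

Obviously Q(γ) ⊆ Q(√194, √146), and [Q(√194, √146):Q] = 4 (since 194, 146 are distinct squarefree integers > 1 with 28324 not a perfect square). To show equality we compute the minimal polynomial of γ. From γ = √194 + √146: γ^2 = 194 + 2√(28324) + 146 = 340 + 2√(28324), so γ^2 - 340 = 2√(28324); squaring, (γ^2 - 340)^2 = 4·28324, i.e. γ^4 - 680γ^2 + 115600 - 113296 = 0, i.e. γ^4 - 680γ^2 + 2304 = 0. So γ is a root of x^4 - 680x^2 + 2304. This polynomial is irreducible over Q: it has no rational root (each ±√194 ± √146 is irrational), and any factorization into two quadratics over Q would force √(28324) ∈ Q (pairing opposite roots) or √194, √146 ∈ Q (other pairings), all impossible. Hence [Q(γ):Q] = 4 = [Q(√194, √146):Q], so Q(γ) = Q(√194, √146).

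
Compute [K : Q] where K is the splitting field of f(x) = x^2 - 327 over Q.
[K : Q] = 2

f(x) = x^2 - 327 factors as (x - √327)(x + √327). The splitting field is K = Q(√327). Since 327 is squarefree and > 1, it is not a perfect square, so x^2 - 327 is irreducible over Q and [Q(√327) : Q] = 2. Hence [K : Q] = 2.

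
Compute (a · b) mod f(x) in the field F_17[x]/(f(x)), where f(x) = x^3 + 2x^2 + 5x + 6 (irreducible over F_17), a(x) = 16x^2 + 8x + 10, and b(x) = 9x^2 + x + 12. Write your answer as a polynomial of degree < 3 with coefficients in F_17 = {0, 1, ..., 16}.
a · b ≡ 4x^2 + 4x + 11 (mod f(x))

Multiply in F_17[x]: a(x)·b(x) = (16x^2 + 8x + 10)·(9x^2 + x + 12) = 8x^4 + 3x^3 + x^2 + 4x + 1. This has degree ≥ 3, so divide by f(x) over F_17: 8x^4 + 3x^3 + x^2 + 4x + 1 = (8x + 4)·(x^3 + 2x^2 + 5x + 6) + (4x^2 + 4x + 11). Hence a·b ≡ 4x^2 + 4x + 11 (mod f). (F_17[x]/(f) is a field with 17^3 = 4913 elements since f is irreducible of degree 3.)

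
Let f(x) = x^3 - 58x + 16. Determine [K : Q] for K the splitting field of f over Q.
[K : Q] = 6

By the rational root test, any rational root of the monic integer polynomial f(x) = x^3 - 58x + 16 must be an integer dividing the constant term 16, i.e. one of ±{1, 2, 4, 8, 16}. Evaluating: f(1) = -41, f(-1) = 73, f(2) = -92, f(-2) = 124, f(4) = -152, f(-4) = 184, f(8) = 64, f(-8) = -32, f(16) = 3184, f(-16) = -3152; none is 0, so f has no rational root and is therefore irreducible over Q (a cubic with no linear factor over a field is irreducible). For an irreducible cubic, the Galois group is A_3 or S_3 according as the discriminant disc(f) = -4a^3 - 27b^2 = -4·(-58)^3 - 27·(16)^2 = 773536 is or is not a square in Q. Here disc(f) = 773536 is not a perfect square in Q, so the Galois group of f over Q is not contained in A_3 and must be all of S_3. The splitting field has degree |S_3| = 6 over Q, so [K : Q] = 6.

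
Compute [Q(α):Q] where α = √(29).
[Q(α):Q] = 2

[Q(α):Q] equals the degree of the minimal polynomial of α. Here α^2 = 29 and x^2 - 29 is irreducible (d = 29 is squarefree, ≠ 1, hence not a square), so deg(m_α) = 2. Thus [Q(α):Q] = 2.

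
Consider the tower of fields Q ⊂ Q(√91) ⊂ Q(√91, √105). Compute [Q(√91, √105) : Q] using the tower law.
[Q(√91, √105) : Q] = 4

[Q(√91):Q] = 2 (min poly x^2 - 91, irreducible since 91 is squarefree > 1). For the top step, suppose √105 ∈ Q(√91), say √105 = c + d√91 with c, d ∈ Q. Squaring: 105 = c^2 + 91d^2 + 2cd√91. Since √91 ∉ Q this forces 2cd = 0. If d = 0 then √105 = c ∈ Q, contradicting 105 squarefree > 1. If c = 0 then 105 = 91d^2, so 91·105 = (91d)^2 is a perfect square in Q — but 91·105 = 9555 is not a perfect square (since 91 and 105 are distinct squarefree integers). Contradiction. Hence √105 ∉ Q(√91), so x^2 - 105 stays irreducible over Q(√91) and [Q(√91, √105) : Q(√91)] = 2. By the tower law, [Q(√91, √105) : Q] = 2 · 2 = 4.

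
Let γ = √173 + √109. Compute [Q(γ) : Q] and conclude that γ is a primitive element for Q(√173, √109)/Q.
[Q(γ) : Q] = 4 (equivalently, Q(γ) = Q(√173, √109))

Obviously Q(γ) ⊆ Q(√173, √109), and [Q(√173, √109):Q] = 4 (since 173, 109 are distinct squarefree integers > 1 with 18857 not a perfect square). To show equality we compute the minimal polynomial of γ. From γ = √173 + √109: γ^2 = 173 + 2√(18857) + 109 = 282 + 2√(18857), so γ^2 - 282 = 2√(18857); squaring, (γ^2 - 282)^2 = 4·18857, i.e. γ^4 - 564γ^2 + 79524 - 75428 = 0, i.e. γ^4 - 564γ^2 + 4096 = 0. So γ is a root of x^4 - 564x^2 + 4096. This polynomial is irreducible over Q: it has no rational root (each ±√173 ± √109 is irrational), and any factorization into two quadratics over Q would force √(18857) ∈ Q (pairing opposite roots) or √173, √109 ∈ Q (other pairings), all impossible. Hence [Q(γ):Q] = 4 = [Q(√173, √109):Q], so Q(γ) = Q(√173, √109).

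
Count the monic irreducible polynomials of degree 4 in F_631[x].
There are 39632945940 monic irreducible polynomials of degree 4 over F_631

Each element of F_{631^4} that lies in no proper subfield is a root of exactly one monic irreducible of degree 4 over F_631, and each such polynomial has 4 distinct roots in F_{631^4}. By Möbius inversion the count is N_631(4) = (1/4) Σ_{d|4} μ(4/d) · 631^d = (1/4)(μ(4)·631^1 + μ(2)·631^2 + μ(1)·631^4) = 158531783760/4 = 39632945940.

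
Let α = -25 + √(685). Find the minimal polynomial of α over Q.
m_α(x) = x^2 + 50x - 60

From α + 25 = √(685), squaring gives (α + 25)^2 = 685, i.e. α^2 + 50α + 625 = 685, so α^2 + 50α - 60 = 0. The discriminant of x^2 + 50x - 60 is (50)^2 - 4·(-60) = 2500 + 240 = 2740, and 4·(685) is not a perfect square in Q since 685 is squarefree and ≠ 1. Hence x^2 + 50x - 60 is irreducible over Q and is the minimal polynomial of α.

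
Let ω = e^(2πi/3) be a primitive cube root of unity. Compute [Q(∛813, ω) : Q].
[Q(∛813, ω) : Q] = 6

[Q(∛813):Q] = 3 (min poly x^3 - 813, irreducible since 813 is not a perfect cube). [Q(ω):Q] = 2 (min poly x^2 + x + 1). Since Q(∛813) ⊂ R and ω ∉ R, we have ω ∉ Q(∛813), so x^2 + x + 1 remains irreducible over Q(∛813) and [Q(∛813, ω) : Q(∛813)] = 2. By the tower law, [Q(∛813, ω) : Q] = 3 · 2 = 6. (In fact Q(∛813, ω) is the splitting field of x^3 - 813 over Q.)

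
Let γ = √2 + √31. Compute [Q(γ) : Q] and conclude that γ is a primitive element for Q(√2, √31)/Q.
[Q(γ) : Q] = 4 (equivalently, Q(γ) = Q(√2, √31))

Obviously Q(γ) ⊆ Q(√2, √31), and [Q(√2, √31):Q] = 4 (since 2, 31 are distinct squarefree integers > 1 with 62 not a perfect square). To show equality we compute the minimal polynomial of γ. From γ = √2 + √31: γ^2 = 2 + 2√(62) + 31 = 33 + 2√(62), so γ^2 - 33 = 2√(62); squaring, (γ^2 - 33)^2 = 4·62, i.e. γ^4 - 66γ^2 + 1089 - 248 = 0, i.e. γ^4 - 66γ^2 + 841 = 0. So γ is a root of x^4 - 66x^2 + 841. This polynomial is irreducible over Q: it has no rational root (each ±√2 ± √31 is irrational), and any factorization into two quadratics over Q would force √(62) ∈ Q (pairing opposite roots) or √2, √31 ∈ Q (other pairings), all impossible. Hence [Q(γ):Q] = 4 = [Q(√2, √31):Q], so Q(γ) = Q(√2, √31).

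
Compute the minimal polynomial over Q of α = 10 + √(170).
m_α(x) = x^2 - 20x - 70

From α - 10 = √(170), squaring gives (α - 10)^2 = 170, i.e. α^2 - 20α + 100 = 170, so α^2 - 20α - 70 = 0. The discriminant of x^2 - 20x - 70 is (-20)^2 - 4·(-70) = 400 + 280 = 680, and 4·(170) is not a perfect square in Q since 170 is squarefree and ≠ 1. Hence x^2 - 20x - 70 is irreducible over Q and is the minimal polynomial of α.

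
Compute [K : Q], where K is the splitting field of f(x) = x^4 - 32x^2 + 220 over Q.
[K : Q] = 4

Solving the quadratic in x^2: x^2 = (32 ± √(32^2 - 4·220))/2 = (32 ± √144)/2 = (32 ± 12)/2, giving x^2 = 22 or x^2 = 10. So f(x) = (x^2 - 22)(x^2 - 10) and the roots of f are ±√22, ±√10. Hence the splitting field is K = Q(√22, √10). Since 22 and 10 are distinct squarefree integers > 1, their product 220 is not a perfect square, so √10 ∉ Q(√22). By the tower law [K:Q] = [Q(√22,√10):Q(√22)] · [Q(√22):Q] = 2 · 2 = 4.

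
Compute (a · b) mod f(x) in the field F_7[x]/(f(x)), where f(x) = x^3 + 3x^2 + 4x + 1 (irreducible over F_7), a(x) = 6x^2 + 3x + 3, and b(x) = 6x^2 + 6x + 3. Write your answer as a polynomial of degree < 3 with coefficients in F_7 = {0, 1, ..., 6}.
a · b ≡ 2x^2 + 4x (mod f(x))

Multiply in F_7[x]: a(x)·b(x) = (6x^2 + 3x + 3)·(6x^2 + 6x + 3) = x^4 + 5x^3 + 5x^2 + 6x + 2. This has degree ≥ 3, so divide by f(x) over F_7: x^4 + 5x^3 + 5x^2 + 6x + 2 = (x + 2)·(x^3 + 3x^2 + 4x + 1) + (2x^2 + 4x). Hence a·b ≡ 2x^2 + 4x (mod f). (F_7[x]/(f) is a field with 7^3 = 343 elements since f is irreducible of degree 3.)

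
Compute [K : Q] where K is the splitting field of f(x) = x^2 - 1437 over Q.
[K : Q] = 2

f(x) = x^2 - 1437 factors as (x - √1437)(x + √1437). The splitting field is K = Q(√1437). Since 1437 is squarefree and > 1, it is not a perfect square, so x^2 - 1437 is irreducible over Q and [Q(√1437) : Q] = 2. Hence [K : Q] = 2.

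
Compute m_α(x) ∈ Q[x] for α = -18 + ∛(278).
m_α(x) = x^3 + 54x^2 + 972x + 5554

Set β = α + 18 = ∛(278), so β^3 = 278. Then (α + 18)^3 - 278 = 0, i.e. α is a root of g(x) = (x + 18)^3 - 278 = x^3 + 54x^2 + 972x + 5554. Since g(x) = h(x + 18) where h(x) = x^3 - 278, and h is irreducible over Q (because 278 is not a perfect cube, so h has no rational root, and a monic cubic with no rational root is irreducible), g is also irreducible (irreducibility is preserved under the substitution x → x + 18). Hence m_α(x) = x^3 + 54x^2 + 972x + 5554.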